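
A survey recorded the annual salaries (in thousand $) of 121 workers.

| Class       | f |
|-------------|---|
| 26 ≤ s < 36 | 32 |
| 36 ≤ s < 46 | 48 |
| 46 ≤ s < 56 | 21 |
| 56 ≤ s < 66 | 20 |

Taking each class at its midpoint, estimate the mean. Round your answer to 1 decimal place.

43.4

Midpoints: 31, 41, 51, 61
Σfm = 32×31 + 48×41 + 21×51 + 20×61 = 5251
n = Σf = 121
Mean = 5251 / 121 = 43.3967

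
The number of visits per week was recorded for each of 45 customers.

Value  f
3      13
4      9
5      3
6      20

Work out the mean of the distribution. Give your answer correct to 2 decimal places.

4.67

Values: 3, 4, 5, 6
Σfx = 13×3 + 9×4 + 3×5 + 20×6 = 210
n = Σf = 45
Mean = 210 / 45 = 4.6667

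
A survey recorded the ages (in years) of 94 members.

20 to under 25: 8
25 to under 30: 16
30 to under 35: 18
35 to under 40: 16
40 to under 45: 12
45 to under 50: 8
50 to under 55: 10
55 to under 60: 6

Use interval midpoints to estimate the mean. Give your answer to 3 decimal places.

37.926

Midpoints: 22.5, 27.5, 32.5, 37.5, 42.5, 47.5, 52.5, 57.5
Σfm = 8×22.5 + 16×27.5 + 18×32.5 + 16×37.5 + 12×42.5 + 8×47.5 + 10×52.5 + 6×57.5 = 3565
n = Σf = 94
Mean = 3565 / 94 = 37.9255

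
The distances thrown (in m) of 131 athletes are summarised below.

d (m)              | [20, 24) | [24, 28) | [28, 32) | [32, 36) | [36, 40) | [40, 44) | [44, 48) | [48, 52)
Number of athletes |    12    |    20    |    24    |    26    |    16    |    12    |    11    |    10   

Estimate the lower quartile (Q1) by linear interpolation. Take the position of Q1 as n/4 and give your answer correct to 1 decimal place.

Cumulative frequencies: 12, 32, 56, 82, 98, 110, 121, 131
n = 131; position = n/4 = 32.75.
This falls in the class [28, 32): L = 28, F = 32, f = 24, h = 4.
Lower quartile ≈ 28 + ((32.75 − 32) / 24) × 4 = 28.1250

28.1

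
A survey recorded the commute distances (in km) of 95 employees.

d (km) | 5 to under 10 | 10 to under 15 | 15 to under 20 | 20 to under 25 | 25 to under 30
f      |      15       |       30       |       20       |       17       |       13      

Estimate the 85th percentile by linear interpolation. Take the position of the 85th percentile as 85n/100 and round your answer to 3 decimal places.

Cumulative frequencies: 15, 45, 65, 82, 95
n = 95; position = 85n/100 = 80.75.
This falls in the class 20 to under 25: L = 20, F = 65, f = 17, h = 5.
85th percentile ≈ 20 + ((80.75 − 65) / 17) × 5 = 24.6324

24.632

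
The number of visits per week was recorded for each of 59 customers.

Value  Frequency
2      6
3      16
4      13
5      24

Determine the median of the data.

Cumulative frequencies: 6, 22, 35, 59
n = 59, so the median is the value in position (n+1)/2 = 30.
Position 30 falls at value 4.

4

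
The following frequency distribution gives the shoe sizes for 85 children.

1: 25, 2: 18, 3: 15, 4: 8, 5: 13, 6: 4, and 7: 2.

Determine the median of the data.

2

Cumulative frequencies: 25, 43, 58, 66, 79, 83, 85
n = 85, so the median is the value in position (n+1)/2 = 43.
Position 43 falls at value 2.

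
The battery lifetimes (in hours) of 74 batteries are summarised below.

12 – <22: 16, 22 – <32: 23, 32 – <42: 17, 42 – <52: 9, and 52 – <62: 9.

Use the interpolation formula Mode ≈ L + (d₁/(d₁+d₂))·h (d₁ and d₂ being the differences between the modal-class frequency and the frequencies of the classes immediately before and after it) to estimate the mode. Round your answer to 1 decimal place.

Modal class: 22 – <32 (highest frequency 23).
d₁ = 23 − 16 = 7, d₂ = 23 − 17 = 6
Mode ≈ 22 + (7/(7+6)) × 10 = 22 + 5.3846 = 27.3846

27.4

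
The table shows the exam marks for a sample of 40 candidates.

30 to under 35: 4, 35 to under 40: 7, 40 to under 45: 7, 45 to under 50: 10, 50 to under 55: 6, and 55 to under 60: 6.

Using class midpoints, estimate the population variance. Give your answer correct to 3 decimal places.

59.609

Midpoints: 32.5, 37.5, 42.5, 47.5, 52.5, 57.5
n = 40, Σfm = 1825, mean = 45.6250
Σfm² = 85650
Σf(m − x̄)² = Σfm² − (Σfm)²/n = 85650 − 1825²/40 = 2384.3750
Population variance = 2384.3750 / 40 = 59.6094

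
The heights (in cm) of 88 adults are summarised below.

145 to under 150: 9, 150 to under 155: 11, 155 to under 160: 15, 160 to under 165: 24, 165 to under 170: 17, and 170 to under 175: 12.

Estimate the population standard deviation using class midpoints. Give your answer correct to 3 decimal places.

Midpoints: 147.5, 152.5, 157.5, 162.5, 167.5, 172.5
n = 88, Σfm = 14185, mean = 161.1932
Σfm² = 2291500
Σf(m − x̄)² = Σfm² − (Σfm)²/n = 2291500 − 14185²/88 = 4974.7159
Population variance = 4974.7159 / 88 = 56.5309
Standard deviation = √56.5309 = 7.5187

7.519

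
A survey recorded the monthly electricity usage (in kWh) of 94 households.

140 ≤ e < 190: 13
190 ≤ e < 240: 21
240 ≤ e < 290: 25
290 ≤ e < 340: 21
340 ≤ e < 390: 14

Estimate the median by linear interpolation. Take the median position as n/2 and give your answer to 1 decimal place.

266.0

Cumulative frequencies: 13, 34, 59, 80, 94
n = 94; position = n/2 = 47.
This falls in the class 240 ≤ e < 290: L = 240, F = 34, f = 25, h = 50.
Median ≈ 240 + ((47 − 34) / 25) × 50 = 266.0000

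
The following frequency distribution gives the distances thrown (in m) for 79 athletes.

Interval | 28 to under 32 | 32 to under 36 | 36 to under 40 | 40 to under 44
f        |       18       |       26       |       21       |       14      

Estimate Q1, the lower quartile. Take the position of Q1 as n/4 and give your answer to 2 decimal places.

Cumulative frequencies: 18, 44, 65, 79
n = 79; position = n/4 = 19.75.
This falls in the class 32 to under 36: L = 32, F = 18, f = 26, h = 4.
Lower quartile ≈ 32 + ((19.75 − 18) / 26) × 4 = 32.2692

32.27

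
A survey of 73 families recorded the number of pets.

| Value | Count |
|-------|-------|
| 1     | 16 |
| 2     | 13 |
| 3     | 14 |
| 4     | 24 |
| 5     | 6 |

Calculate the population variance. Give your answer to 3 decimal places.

1.697

Values: 1, 2, 3, 4, 5
n = 73, Σfx = 210, mean = 2.8767
Σfx² = 728
Σf(x − x̄)² = Σfx² − (Σfx)²/n = 728 − 210²/73 = 123.8904
Population variance = 123.8904 / 73 = 1.6971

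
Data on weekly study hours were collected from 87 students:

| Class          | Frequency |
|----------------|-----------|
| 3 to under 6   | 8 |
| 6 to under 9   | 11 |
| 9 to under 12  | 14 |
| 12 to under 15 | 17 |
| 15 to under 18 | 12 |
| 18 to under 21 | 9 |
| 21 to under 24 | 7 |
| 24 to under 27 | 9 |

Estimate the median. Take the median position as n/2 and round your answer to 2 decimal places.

Cumulative frequencies: 8, 19, 33, 50, 62, 71, 78, 87
n = 87; position = n/2 = 43.5.
This falls in the class 12 to under 15: L = 12, F = 33, f = 17, h = 3.
Median ≈ 12 + ((43.5 − 33) / 17) × 3 = 13.8529

13.85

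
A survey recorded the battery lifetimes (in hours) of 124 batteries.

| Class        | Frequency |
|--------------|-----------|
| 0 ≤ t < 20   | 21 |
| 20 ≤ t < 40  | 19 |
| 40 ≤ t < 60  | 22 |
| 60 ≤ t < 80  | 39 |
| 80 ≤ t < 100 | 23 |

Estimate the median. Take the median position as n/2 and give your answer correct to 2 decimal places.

Cumulative frequencies: 21, 40, 62, 101, 124
n = 124; position = n/2 = 62.
This falls in the class 40 ≤ t < 60: L = 40, F = 40, f = 22, h = 20.
Median ≈ 40 + ((62 − 40) / 22) × 20 = 60.0000

60.00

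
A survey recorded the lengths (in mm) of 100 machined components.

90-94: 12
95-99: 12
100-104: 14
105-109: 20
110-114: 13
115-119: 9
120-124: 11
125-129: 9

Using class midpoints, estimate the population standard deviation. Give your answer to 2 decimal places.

10.67

Midpoints: 92, 97, 102, 107, 112, 117, 122, 127
n = 100, Σfm = 10830, mean = 108.3000
Σfm² = 1184270
Σf(m − x̄)² = Σfm² − (Σfm)²/n = 1184270 − 10830²/100 = 11381.0000
Population variance = 11381.0000 / 100 = 113.8100
Standard deviation = √113.8100 = 10.6682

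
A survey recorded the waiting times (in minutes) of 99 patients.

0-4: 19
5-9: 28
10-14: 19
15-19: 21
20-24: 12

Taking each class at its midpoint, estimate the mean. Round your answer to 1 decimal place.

Midpoints: 2, 7, 12, 17, 22
Σfm = 19×2 + 28×7 + 19×12 + 21×17 + 12×22 = 1083
n = Σf = 99
Mean = 1083 / 99 = 10.9394

10.9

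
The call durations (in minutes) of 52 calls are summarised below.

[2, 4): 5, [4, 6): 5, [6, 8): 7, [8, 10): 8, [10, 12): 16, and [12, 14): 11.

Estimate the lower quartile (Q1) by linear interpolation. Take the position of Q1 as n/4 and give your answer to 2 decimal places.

6.86

Cumulative frequencies: 5, 10, 17, 25, 41, 52
n = 52; position = n/4 = 13.
This falls in the class [6, 8): L = 6, F = 10, f = 7, h = 2.
Lower quartile ≈ 6 + ((13 − 10) / 7) × 2 = 6.8571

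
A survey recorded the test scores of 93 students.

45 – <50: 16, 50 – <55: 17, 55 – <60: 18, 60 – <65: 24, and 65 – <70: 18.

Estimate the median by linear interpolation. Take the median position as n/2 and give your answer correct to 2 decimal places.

58.75

Cumulative frequencies: 16, 33, 51, 75, 93
n = 93; position = n/2 = 46.5.
This falls in the class 55 – <60: L = 55, F = 33, f = 18, h = 5.
Median ≈ 55 + ((46.5 − 33) / 18) × 5 = 58.7500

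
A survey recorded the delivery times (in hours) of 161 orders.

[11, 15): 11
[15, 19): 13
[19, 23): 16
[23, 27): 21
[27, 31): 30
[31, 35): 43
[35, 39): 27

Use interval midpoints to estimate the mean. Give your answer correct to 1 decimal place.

28.0

Midpoints: 13, 17, 21, 25, 29, 33, 37
Σfm = 11×13 + 13×17 + 16×21 + 21×25 + 30×29 + 43×33 + 27×37 = 4513
n = Σf = 161
Mean = 4513 / 161 = 28.0311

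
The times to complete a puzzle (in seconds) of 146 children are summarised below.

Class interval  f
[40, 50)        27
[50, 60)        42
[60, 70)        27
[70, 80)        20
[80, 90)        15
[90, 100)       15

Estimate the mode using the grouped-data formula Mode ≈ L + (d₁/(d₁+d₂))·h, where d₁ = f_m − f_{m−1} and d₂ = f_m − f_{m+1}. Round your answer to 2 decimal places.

55.00

Modal class: [50, 60) (highest frequency 42).
d₁ = 42 − 27 = 15, d₂ = 42 − 27 = 15
Mode ≈ 50 + (15/(15+15)) × 10 = 50 + 5.0000 = 55.0000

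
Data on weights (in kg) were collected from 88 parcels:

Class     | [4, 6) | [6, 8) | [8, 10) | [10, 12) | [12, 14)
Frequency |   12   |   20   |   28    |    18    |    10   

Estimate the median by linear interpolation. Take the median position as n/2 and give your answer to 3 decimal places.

Cumulative frequencies: 12, 32, 60, 78, 88
n = 88; position = n/2 = 44.
This falls in the class [8, 10): L = 8, F = 32, f = 28, h = 2.
Median ≈ 8 + ((44 − 32) / 28) × 2 = 8.8571

8.857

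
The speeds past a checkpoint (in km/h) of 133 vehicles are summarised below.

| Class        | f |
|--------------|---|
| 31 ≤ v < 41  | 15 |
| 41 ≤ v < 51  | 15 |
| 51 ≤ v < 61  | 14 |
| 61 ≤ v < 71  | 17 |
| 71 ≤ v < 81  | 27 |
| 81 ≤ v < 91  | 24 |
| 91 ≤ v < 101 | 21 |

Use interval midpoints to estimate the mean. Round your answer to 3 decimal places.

69.684

Midpoints: 36, 46, 56, 66, 76, 86, 96
Σfm = 15×36 + 15×46 + 14×56 + 17×66 + 27×76 + 24×86 + 21×96 = 9268
n = Σf = 133
Mean = 9268 / 133 = 69.6842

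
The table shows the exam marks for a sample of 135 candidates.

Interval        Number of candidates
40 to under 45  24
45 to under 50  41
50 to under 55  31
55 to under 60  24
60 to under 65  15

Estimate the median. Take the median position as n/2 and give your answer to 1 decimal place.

50.4

Cumulative frequencies: 24, 65, 96, 120, 135
n = 135; position = n/2 = 67.5.
This falls in the class 50 to under 55: L = 50, F = 65, f = 31, h = 5.
Median ≈ 50 + ((67.5 − 65) / 31) × 5 = 50.4032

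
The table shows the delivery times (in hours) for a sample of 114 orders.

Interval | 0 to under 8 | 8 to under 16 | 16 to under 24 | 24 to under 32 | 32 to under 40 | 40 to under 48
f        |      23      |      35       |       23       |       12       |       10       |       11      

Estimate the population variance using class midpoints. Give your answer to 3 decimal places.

Midpoints: 4, 12, 20, 28, 36, 44
n = 114, Σfm = 2152, mean = 18.8772
Σfm² = 58272
Σf(m − x̄)² = Σfm² − (Σfm)²/n = 58272 − 2152²/114 = 17648.2807
Population variance = 17648.2807 / 114 = 154.8095

154.809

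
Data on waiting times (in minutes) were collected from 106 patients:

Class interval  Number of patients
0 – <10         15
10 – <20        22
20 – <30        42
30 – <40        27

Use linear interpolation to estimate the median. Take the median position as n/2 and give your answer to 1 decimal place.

Cumulative frequencies: 15, 37, 79, 106
n = 106; position = n/2 = 53.
This falls in the class 20 – <30: L = 20, F = 37, f = 42, h = 10.
Median ≈ 20 + ((53 − 37) / 42) × 10 = 23.8095

23.8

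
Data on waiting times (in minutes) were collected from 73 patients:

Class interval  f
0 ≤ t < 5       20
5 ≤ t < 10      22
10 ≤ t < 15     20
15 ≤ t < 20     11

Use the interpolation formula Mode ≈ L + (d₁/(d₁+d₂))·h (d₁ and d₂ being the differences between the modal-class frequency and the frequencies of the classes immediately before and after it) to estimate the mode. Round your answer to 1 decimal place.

7.5

Modal class: 5 ≤ t < 10 (highest frequency 22).
d₁ = 22 − 20 = 2, d₂ = 22 − 20 = 2
Mode ≈ 5 + (2/(2+2)) × 5 = 5 + 2.5000 = 7.5000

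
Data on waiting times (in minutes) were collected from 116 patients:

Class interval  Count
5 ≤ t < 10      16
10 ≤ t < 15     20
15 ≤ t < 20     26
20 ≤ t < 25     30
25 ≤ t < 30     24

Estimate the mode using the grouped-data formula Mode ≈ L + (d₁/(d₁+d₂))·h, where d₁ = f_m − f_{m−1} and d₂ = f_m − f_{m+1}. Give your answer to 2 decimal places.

22.00

Modal class: 20 ≤ t < 25 (highest frequency 30).
d₁ = 30 − 26 = 4, d₂ = 30 − 24 = 6
Mode ≈ 20 + (4/(4+6)) × 5 = 20 + 2.0000 = 22.0000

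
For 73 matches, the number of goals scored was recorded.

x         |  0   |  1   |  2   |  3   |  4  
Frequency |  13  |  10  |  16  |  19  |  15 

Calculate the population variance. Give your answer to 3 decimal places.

1.900

Values: 0, 1, 2, 3, 4
n = 73, Σfx = 159, mean = 2.1781
Σfx² = 485
Σf(x − x̄)² = Σfx² − (Σfx)²/n = 485 − 159²/73 = 138.6849
Population variance = 138.6849 / 73 = 1.8998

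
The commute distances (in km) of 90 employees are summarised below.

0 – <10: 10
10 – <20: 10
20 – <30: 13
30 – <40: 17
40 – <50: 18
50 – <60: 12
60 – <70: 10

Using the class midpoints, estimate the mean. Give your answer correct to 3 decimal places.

Midpoints: 5, 15, 25, 35, 45, 55, 65
Σfm = 10×5 + 10×15 + 13×25 + 17×35 + 18×45 + 12×55 + 10×65 = 3240
n = Σf = 90
Mean = 3240 / 90 = 36.0000

36.000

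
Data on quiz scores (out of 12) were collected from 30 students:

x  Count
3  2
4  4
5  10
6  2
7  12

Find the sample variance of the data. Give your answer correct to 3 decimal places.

1.766

Values: 3, 4, 5, 6, 7
n = 30, Σfx = 168, mean = 5.6000
Σfx² = 992
Σf(x − x̄)² = Σfx² − (Σfx)²/n = 992 − 168²/30 = 51.2000
Sample variance = 51.2000 / 29 = 1.7655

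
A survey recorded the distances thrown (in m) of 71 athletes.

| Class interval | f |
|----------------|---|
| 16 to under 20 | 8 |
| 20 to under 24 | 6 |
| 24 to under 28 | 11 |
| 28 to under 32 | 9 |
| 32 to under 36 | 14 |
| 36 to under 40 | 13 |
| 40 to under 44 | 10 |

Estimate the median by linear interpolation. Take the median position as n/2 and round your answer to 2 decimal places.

Cumulative frequencies: 8, 14, 25, 34, 48, 61, 71
n = 71; position = n/2 = 35.5.
This falls in the class 32 to under 36: L = 32, F = 34, f = 14, h = 4.
Median ≈ 32 + ((35.5 − 34) / 14) × 4 = 32.4286

32.43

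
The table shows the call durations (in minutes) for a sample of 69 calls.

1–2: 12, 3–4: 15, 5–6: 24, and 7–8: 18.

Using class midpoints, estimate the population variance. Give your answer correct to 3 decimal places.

Midpoints: 1.5, 3.5, 5.5, 7.5
n = 69, Σfm = 337.5, mean = 4.8913
Σfm² = 1949.25
Σf(m − x̄)² = Σfm² − (Σfm)²/n = 1949.25 − 337.5²/69 = 298.4348
Population variance = 298.4348 / 69 = 4.3251

4.325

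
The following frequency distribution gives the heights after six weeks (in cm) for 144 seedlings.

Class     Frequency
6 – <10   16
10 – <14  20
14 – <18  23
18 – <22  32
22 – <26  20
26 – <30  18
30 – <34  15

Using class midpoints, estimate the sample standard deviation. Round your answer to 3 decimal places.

7.277

Midpoints: 8, 12, 16, 20, 24, 28, 32
n = 144, Σfm = 2840, mean = 19.7222
Σfm² = 63584
Σf(m − x̄)² = Σfm² − (Σfm)²/n = 63584 − 2840²/144 = 7572.8889
Sample variance = 7572.8889 / 143 = 52.9573
Standard deviation = √52.9573 = 7.2772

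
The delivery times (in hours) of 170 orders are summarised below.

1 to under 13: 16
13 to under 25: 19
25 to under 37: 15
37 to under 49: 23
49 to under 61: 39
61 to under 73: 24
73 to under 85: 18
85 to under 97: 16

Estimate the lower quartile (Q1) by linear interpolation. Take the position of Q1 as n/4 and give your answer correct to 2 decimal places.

31.00

Cumulative frequencies: 16, 35, 50, 73, 112, 136, 154, 170
n = 170; position = n/4 = 42.5.
This falls in the class 25 to under 37: L = 25, F = 35, f = 15, h = 12.
Lower quartile ≈ 25 + ((42.5 − 35) / 15) × 12 = 31.0000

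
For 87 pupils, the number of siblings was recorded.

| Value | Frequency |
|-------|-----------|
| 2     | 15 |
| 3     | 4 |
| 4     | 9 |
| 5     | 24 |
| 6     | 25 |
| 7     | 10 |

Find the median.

Cumulative frequencies: 15, 19, 28, 52, 77, 87
n = 87, so the median is the value in position (n+1)/2 = 44.
Position 44 falls at value 5.

5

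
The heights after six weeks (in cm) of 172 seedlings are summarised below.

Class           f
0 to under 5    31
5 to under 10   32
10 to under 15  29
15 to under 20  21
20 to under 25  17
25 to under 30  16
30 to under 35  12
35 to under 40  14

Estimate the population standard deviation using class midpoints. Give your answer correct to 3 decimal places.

11.031

Midpoints: 2.5, 7.5, 12.5, 17.5, 22.5, 27.5, 32.5, 37.5
n = 172, Σfm = 2785, mean = 16.1919
Σfm² = 66025
Σf(m − x̄)² = Σfm² − (Σfm)²/n = 66025 − 2785²/172 = 20930.6686
Population variance = 20930.6686 / 172 = 121.6899
Standard deviation = √121.6899 = 11.0313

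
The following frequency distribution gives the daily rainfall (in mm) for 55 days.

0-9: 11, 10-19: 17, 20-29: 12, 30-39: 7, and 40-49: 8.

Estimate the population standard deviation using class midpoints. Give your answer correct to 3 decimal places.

Midpoints: 4.5, 14.5, 24.5, 34.5, 44.5
n = 55, Σfm = 1187.5, mean = 21.5909
Σfm² = 35173.75
Σf(m − x̄)² = Σfm² − (Σfm)²/n = 35173.75 − 1187.5²/55 = 9534.5455
Population variance = 9534.5455 / 55 = 173.3554
Standard deviation = √173.3554 = 13.1664

13.166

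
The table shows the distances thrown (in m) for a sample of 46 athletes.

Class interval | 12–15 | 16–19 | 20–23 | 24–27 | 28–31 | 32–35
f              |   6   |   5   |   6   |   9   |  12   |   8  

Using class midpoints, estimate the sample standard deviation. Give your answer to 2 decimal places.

Midpoints: 13.5, 17.5, 21.5, 25.5, 29.5, 33.5
n = 46, Σfm = 1149, mean = 24.9783
Σfm² = 30671.5
Σf(m − x̄)² = Σfm² − (Σfm)²/n = 30671.5 − 1149²/46 = 1971.4783
Sample variance = 1971.4783 / 45 = 43.8106
Standard deviation = √43.8106 = 6.6190

6.62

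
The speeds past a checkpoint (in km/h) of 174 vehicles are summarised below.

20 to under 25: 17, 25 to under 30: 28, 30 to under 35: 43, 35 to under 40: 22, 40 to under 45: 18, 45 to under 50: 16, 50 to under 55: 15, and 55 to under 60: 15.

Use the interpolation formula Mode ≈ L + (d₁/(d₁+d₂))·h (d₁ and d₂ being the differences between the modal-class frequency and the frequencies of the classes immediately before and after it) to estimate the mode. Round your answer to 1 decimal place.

32.1

Modal class: 30 to under 35 (highest frequency 43).
d₁ = 43 − 28 = 15, d₂ = 43 − 22 = 21
Mode ≈ 30 + (15/(15+21)) × 5 = 30 + 2.0833 = 32.0833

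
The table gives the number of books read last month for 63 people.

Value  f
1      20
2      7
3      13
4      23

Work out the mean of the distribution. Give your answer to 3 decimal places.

Values: 1, 2, 3, 4
Σfx = 20×1 + 7×2 + 13×3 + 23×4 = 165
n = Σf = 63
Mean = 165 / 63 = 2.6190

2.619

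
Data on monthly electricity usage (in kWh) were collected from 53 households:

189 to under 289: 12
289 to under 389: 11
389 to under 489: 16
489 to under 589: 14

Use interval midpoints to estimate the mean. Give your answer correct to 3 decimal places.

399.377

Midpoints: 239, 339, 439, 539
Σfm = 12×239 + 11×339 + 16×439 + 14×539 = 21167
n = Σf = 53
Mean = 21167 / 53 = 399.3774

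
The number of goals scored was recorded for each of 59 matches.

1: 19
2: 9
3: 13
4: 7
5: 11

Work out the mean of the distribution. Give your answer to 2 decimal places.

2.69

Values: 1, 2, 3, 4, 5
Σfx = 19×1 + 9×2 + 13×3 + 7×4 + 11×5 = 159
n = Σf = 59
Mean = 159 / 59 = 2.6949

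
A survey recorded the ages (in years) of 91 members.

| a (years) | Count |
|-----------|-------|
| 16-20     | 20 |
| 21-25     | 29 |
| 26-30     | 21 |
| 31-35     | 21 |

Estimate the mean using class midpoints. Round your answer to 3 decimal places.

Midpoints: 18, 23, 28, 33
Σfm = 20×18 + 29×23 + 21×28 + 21×33 = 2308
n = Σf = 91
Mean = 2308 / 91 = 25.3626

25.363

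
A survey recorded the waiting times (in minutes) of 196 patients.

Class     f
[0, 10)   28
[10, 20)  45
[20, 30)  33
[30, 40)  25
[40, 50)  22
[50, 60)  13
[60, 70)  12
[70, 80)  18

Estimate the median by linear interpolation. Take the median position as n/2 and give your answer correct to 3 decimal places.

27.576

Cumulative frequencies: 28, 73, 106, 131, 153, 166, 178, 196
n = 196; position = n/2 = 98.
This falls in the class [20, 30): L = 20, F = 73, f = 33, h = 10.
Median ≈ 20 + ((98 − 73) / 33) × 10 = 27.5758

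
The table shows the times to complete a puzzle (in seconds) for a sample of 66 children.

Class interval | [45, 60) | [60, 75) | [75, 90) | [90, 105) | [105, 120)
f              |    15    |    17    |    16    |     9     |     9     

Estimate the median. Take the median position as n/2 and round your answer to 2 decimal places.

Cumulative frequencies: 15, 32, 48, 57, 66
n = 66; position = n/2 = 33.
This falls in the class [75, 90): L = 75, F = 32, f = 16, h = 15.
Median ≈ 75 + ((33 − 32) / 16) × 15 = 75.9375

75.94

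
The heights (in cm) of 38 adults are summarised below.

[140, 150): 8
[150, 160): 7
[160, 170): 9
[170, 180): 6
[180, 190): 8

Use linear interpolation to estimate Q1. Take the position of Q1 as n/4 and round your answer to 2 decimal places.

Cumulative frequencies: 8, 15, 24, 30, 38
n = 38; position = n/4 = 9.5.
This falls in the class [150, 160): L = 150, F = 8, f = 7, h = 10.
Lower quartile ≈ 150 + ((9.5 − 8) / 7) × 10 = 152.1429

152.14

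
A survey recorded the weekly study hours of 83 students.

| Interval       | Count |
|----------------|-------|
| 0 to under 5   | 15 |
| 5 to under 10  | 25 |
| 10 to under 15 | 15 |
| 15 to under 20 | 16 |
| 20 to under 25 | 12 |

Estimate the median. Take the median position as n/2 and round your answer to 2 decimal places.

10.50

Cumulative frequencies: 15, 40, 55, 71, 83
n = 83; position = n/2 = 41.5.
This falls in the class 10 to under 15: L = 10, F = 40, f = 15, h = 5.
Median ≈ 10 + ((41.5 − 40) / 15) × 5 = 10.5000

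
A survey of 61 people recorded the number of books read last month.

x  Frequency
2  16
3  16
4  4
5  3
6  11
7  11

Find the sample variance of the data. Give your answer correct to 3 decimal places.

Values: 2, 3, 4, 5, 6, 7
n = 61, Σfx = 254, mean = 4.1639
Σfx² = 1282
Σf(x − x̄)² = Σfx² − (Σfx)²/n = 1282 − 254²/61 = 224.3607
Sample variance = 224.3607 / 60 = 3.7393

3.739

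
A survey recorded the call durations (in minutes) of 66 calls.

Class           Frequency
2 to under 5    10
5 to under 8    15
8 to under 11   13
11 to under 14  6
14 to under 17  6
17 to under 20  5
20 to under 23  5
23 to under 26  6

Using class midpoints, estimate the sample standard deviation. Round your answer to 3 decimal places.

Midpoints: 3.5, 6.5, 9.5, 12.5, 15.5, 18.5, 21.5, 24.5
n = 66, Σfm = 771, mean = 11.6818
Σfm² = 11932.5
Σf(m − x̄)² = Σfm² − (Σfm)²/n = 11932.5 − 771²/66 = 2925.8182
Sample variance = 2925.8182 / 65 = 45.0126
Standard deviation = √45.0126 = 6.7091

6.709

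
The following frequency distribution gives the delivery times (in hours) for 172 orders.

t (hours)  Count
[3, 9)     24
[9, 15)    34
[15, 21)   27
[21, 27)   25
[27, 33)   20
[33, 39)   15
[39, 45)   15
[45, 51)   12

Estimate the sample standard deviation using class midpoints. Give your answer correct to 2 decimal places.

12.84

Midpoints: 6, 12, 18, 24, 30, 36, 42, 48
n = 172, Σfm = 3984, mean = 23.1628
Σfm² = 120456
Σf(m − x̄)² = Σfm² − (Σfm)²/n = 120456 − 3984²/172 = 28175.4419
Sample variance = 28175.4419 / 171 = 164.7687
Standard deviation = √164.7687 = 12.8362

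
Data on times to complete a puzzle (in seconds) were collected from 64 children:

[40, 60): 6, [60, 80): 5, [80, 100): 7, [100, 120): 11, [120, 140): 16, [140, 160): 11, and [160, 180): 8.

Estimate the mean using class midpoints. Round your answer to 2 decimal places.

Midpoints: 50, 70, 90, 110, 130, 150, 170
Σfm = 6×50 + 5×70 + 7×90 + 11×110 + 16×130 + 11×150 + 8×170 = 7580
n = Σf = 64
Mean = 7580 / 64 = 118.4375

118.44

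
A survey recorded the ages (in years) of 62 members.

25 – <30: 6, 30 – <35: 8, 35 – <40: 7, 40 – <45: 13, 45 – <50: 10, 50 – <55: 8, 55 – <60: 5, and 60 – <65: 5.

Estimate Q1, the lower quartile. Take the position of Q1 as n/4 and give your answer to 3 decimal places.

Cumulative frequencies: 6, 14, 21, 34, 44, 52, 57, 62
n = 62; position = n/4 = 15.5.
This falls in the class 35 – <40: L = 35, F = 14, f = 7, h = 5.
Lower quartile ≈ 35 + ((15.5 − 14) / 7) × 5 = 36.0714

36.071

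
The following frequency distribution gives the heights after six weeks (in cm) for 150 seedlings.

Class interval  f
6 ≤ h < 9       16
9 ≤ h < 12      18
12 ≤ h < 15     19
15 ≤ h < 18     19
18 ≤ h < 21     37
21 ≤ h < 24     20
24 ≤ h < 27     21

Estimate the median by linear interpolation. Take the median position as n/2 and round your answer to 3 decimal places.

18.243

Cumulative frequencies: 16, 34, 53, 72, 109, 129, 150
n = 150; position = n/2 = 75.
This falls in the class 18 ≤ h < 21: L = 18, F = 72, f = 37, h = 3.
Median ≈ 18 + ((75 − 72) / 37) × 3 = 18.2432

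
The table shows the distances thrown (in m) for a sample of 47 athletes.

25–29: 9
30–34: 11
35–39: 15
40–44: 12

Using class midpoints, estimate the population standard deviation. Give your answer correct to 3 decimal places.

5.302

Midpoints: 27, 32, 37, 42
n = 47, Σfm = 1654, mean = 35.1915
Σfm² = 59528
Σf(m − x̄)² = Σfm² − (Σfm)²/n = 59528 − 1654²/47 = 1321.2766
Population variance = 1321.2766 / 47 = 28.1123
Standard deviation = √28.1123 = 5.3021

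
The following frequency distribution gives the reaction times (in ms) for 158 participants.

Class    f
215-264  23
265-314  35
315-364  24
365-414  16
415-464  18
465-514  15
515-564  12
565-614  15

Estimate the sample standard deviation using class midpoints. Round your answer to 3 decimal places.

112.493

Midpoints: 239.5, 289.5, 339.5, 389.5, 439.5, 489.5, 539.5, 589.5
n = 158, Σfm = 60591, mean = 383.4873
Σfm² = 25222669.5
Σf(m − x̄)² = Σfm² − (Σfm)²/n = 25222669.5 − 60591²/158 = 1986787.9747
Sample variance = 1986787.9747 / 157 = 12654.7005
Standard deviation = √12654.7005 = 112.4931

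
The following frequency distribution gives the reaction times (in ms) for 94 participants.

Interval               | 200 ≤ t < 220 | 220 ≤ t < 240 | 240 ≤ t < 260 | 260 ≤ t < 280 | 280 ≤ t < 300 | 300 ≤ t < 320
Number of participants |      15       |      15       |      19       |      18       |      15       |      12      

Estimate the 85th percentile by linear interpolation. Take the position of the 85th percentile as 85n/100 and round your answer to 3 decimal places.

Cumulative frequencies: 15, 30, 49, 67, 82, 94
n = 94; position = 85n/100 = 79.9.
This falls in the class 280 ≤ t < 300: L = 280, F = 67, f = 15, h = 20.
85th percentile ≈ 280 + ((79.9 − 67) / 15) × 20 = 297.2000

297.200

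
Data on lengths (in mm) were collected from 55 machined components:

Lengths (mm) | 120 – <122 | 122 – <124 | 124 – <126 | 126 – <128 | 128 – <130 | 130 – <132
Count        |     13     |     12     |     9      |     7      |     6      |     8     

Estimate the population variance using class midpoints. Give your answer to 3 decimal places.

Midpoints: 121, 123, 125, 127, 129, 131
n = 55, Σfm = 6885, mean = 125.1818
Σfm² = 862543
Σf(m − x̄)² = Σfm² − (Σfm)²/n = 862543 − 6885²/55 = 666.1818
Population variance = 666.1818 / 55 = 12.1124

12.112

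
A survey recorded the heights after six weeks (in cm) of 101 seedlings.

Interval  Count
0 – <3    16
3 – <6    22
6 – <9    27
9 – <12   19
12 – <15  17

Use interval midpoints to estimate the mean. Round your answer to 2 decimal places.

7.47

Midpoints: 1.5, 4.5, 7.5, 10.5, 13.5
Σfm = 16×1.5 + 22×4.5 + 27×7.5 + 19×10.5 + 17×13.5 = 754.5
n = Σf = 101
Mean = 754.5 / 101 = 7.4703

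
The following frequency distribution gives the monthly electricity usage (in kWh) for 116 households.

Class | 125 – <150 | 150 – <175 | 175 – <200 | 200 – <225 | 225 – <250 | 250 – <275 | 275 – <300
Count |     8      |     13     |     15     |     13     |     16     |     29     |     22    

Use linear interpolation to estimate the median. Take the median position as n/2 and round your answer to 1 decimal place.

239.1

Cumulative frequencies: 8, 21, 36, 49, 65, 94, 116
n = 116; position = n/2 = 58.
This falls in the class 225 – <250: L = 225, F = 49, f = 16, h = 25.
Median ≈ 225 + ((58 − 49) / 16) × 25 = 239.0625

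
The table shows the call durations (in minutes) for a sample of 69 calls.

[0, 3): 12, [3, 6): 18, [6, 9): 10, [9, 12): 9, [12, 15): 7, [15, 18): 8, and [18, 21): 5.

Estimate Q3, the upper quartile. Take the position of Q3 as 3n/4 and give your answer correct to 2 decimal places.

13.18

Cumulative frequencies: 12, 30, 40, 49, 56, 64, 69
n = 69; position = 3n/4 = 51.75.
This falls in the class [12, 15): L = 12, F = 49, f = 7, h = 3.
Upper quartile ≈ 12 + ((51.75 − 49) / 7) × 3 = 13.1786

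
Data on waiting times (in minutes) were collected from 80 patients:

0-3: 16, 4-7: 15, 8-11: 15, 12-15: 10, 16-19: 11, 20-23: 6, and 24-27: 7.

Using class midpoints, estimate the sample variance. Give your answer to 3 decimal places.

58.124

Midpoints: 1.5, 5.5, 9.5, 13.5, 17.5, 21.5, 25.5
n = 80, Σfm = 884, mean = 11.0500
Σfm² = 14360
Σf(m − x̄)² = Σfm² − (Σfm)²/n = 14360 − 884²/80 = 4591.8000
Sample variance = 4591.8000 / 79 = 58.1241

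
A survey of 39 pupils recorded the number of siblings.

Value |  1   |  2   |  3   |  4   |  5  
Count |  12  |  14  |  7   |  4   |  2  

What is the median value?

2

Cumulative frequencies: 12, 26, 33, 37, 39
n = 39, so the median is the value in position (n+1)/2 = 20.
Position 20 falls at value 2.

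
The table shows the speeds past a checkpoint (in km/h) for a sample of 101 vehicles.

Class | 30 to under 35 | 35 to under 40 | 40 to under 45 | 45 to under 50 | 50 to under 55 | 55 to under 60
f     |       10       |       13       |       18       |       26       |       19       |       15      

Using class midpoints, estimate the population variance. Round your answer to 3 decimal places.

57.627

Midpoints: 32.5, 37.5, 42.5, 47.5, 52.5, 57.5
n = 101, Σfm = 4672.5, mean = 46.2624
Σfm² = 221981.25
Σf(m − x̄)² = Σfm² − (Σfm)²/n = 221981.25 − 4672.5²/101 = 5820.2970
Population variance = 5820.2970 / 101 = 57.6267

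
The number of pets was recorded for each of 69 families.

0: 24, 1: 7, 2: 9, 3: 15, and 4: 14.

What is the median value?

2

Cumulative frequencies: 24, 31, 40, 55, 69
n = 69, so the median is the value in position (n+1)/2 = 35.
Position 35 falls at value 2.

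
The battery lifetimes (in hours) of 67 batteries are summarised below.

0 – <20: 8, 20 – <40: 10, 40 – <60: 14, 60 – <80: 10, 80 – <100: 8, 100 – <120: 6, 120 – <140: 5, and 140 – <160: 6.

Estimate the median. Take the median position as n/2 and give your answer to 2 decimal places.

Cumulative frequencies: 8, 18, 32, 42, 50, 56, 61, 67
n = 67; position = n/2 = 33.5.
This falls in the class 60 – <80: L = 60, F = 32, f = 10, h = 20.
Median ≈ 60 + ((33.5 − 32) / 10) × 20 = 63.0000

63.00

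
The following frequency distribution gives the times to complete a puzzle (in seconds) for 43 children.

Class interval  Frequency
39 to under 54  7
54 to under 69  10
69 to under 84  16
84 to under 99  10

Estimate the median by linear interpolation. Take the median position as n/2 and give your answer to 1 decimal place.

73.2

Cumulative frequencies: 7, 17, 33, 43
n = 43; position = n/2 = 21.5.
This falls in the class 69 to under 84: L = 69, F = 17, f = 16, h = 15.
Median ≈ 69 + ((21.5 − 17) / 16) × 15 = 73.2188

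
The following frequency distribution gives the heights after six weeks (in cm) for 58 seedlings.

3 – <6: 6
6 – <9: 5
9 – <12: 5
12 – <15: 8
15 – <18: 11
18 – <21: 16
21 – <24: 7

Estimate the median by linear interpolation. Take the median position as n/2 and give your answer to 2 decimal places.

16.36

Cumulative frequencies: 6, 11, 16, 24, 35, 51, 58
n = 58; position = n/2 = 29.
This falls in the class 15 – <18: L = 15, F = 24, f = 11, h = 3.
Median ≈ 15 + ((29 − 24) / 11) × 3 = 16.3636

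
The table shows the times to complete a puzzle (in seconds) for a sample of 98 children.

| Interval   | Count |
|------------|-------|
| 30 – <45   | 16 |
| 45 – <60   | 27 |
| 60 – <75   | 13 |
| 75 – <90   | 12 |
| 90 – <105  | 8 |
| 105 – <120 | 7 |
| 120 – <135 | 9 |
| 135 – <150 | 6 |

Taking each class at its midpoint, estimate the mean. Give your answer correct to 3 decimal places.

76.071

Midpoints: 37.5, 52.5, 67.5, 82.5, 97.5, 112.5, 127.5, 142.5
Σfm = 16×37.5 + 27×52.5 + 13×67.5 + 12×82.5 + 8×97.5 + 7×112.5 + 9×127.5 + 6×142.5 = 7455
n = Σf = 98
Mean = 7455 / 98 = 76.0714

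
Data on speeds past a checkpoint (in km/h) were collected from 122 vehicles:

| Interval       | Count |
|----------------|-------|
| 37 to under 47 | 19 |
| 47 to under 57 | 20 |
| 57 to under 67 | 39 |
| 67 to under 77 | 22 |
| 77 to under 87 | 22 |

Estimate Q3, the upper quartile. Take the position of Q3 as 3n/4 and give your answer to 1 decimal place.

Cumulative frequencies: 19, 39, 78, 100, 122
n = 122; position = 3n/4 = 91.5.
This falls in the class 67 to under 77: L = 67, F = 78, f = 22, h = 10.
Upper quartile ≈ 67 + ((91.5 − 78) / 22) × 10 = 73.1364

73.1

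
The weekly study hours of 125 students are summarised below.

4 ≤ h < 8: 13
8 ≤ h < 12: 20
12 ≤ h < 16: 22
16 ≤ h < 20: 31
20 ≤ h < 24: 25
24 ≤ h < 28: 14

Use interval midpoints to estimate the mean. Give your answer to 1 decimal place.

16.5

Midpoints: 6, 10, 14, 18, 22, 26
Σfm = 13×6 + 20×10 + 22×14 + 31×18 + 25×22 + 14×26 = 2058
n = Σf = 125
Mean = 2058 / 125 = 16.4640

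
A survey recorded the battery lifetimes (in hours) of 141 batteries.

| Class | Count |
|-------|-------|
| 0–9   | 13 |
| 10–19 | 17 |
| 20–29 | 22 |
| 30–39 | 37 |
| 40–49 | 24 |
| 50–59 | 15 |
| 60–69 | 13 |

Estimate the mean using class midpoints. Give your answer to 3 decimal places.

Midpoints: 4.5, 14.5, 24.5, 34.5, 44.5, 54.5, 64.5
Σfm = 13×4.5 + 17×14.5 + 22×24.5 + 37×34.5 + 24×44.5 + 15×54.5 + 13×64.5 = 4844.5
n = Σf = 141
Mean = 4844.5 / 141 = 34.3582

34.358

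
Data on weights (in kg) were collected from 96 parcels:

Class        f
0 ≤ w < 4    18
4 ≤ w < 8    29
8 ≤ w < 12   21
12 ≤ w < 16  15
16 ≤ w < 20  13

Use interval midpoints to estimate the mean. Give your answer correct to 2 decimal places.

9.00

Midpoints: 2, 6, 10, 14, 18
Σfm = 18×2 + 29×6 + 21×10 + 15×14 + 13×18 = 864
n = Σf = 96
Mean = 864 / 96 = 9.0000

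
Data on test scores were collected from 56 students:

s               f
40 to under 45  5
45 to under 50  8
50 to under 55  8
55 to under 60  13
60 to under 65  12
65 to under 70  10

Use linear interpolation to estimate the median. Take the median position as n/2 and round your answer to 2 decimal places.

Cumulative frequencies: 5, 13, 21, 34, 46, 56
n = 56; position = n/2 = 28.
This falls in the class 55 to under 60: L = 55, F = 21, f = 13, h = 5.
Median ≈ 55 + ((28 − 21) / 13) × 5 = 57.6923

57.69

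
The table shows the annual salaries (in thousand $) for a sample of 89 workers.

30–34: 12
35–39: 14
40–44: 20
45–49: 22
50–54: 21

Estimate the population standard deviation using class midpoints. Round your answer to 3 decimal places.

6.712

Midpoints: 32, 37, 42, 47, 52
n = 89, Σfm = 3868, mean = 43.4607
Σfm² = 172116
Σf(m − x̄)² = Σfm² − (Σfm)²/n = 172116 − 3868²/89 = 4010.1124
Population variance = 4010.1124 / 89 = 45.0574
Standard deviation = √45.0574 = 6.7125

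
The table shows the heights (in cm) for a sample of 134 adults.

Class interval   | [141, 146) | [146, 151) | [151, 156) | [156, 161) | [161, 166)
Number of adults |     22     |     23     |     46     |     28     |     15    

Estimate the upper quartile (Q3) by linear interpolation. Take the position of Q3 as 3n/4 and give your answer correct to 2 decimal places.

Cumulative frequencies: 22, 45, 91, 119, 134
n = 134; position = 3n/4 = 100.5.
This falls in the class [156, 161): L = 156, F = 91, f = 28, h = 5.
Upper quartile ≈ 156 + ((100.5 − 91) / 28) × 5 = 157.6964

157.70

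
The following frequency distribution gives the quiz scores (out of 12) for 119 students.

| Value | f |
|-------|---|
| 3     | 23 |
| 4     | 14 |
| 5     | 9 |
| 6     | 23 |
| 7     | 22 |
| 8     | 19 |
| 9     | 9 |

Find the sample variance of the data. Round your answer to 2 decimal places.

Values: 3, 4, 5, 6, 7, 8, 9
n = 119, Σfx = 695, mean = 5.8403
Σfx² = 4507
Σf(x − x̄)² = Σfx² − (Σfx)²/n = 4507 − 695²/119 = 447.9664
Sample variance = 447.9664 / 118 = 3.7963

3.80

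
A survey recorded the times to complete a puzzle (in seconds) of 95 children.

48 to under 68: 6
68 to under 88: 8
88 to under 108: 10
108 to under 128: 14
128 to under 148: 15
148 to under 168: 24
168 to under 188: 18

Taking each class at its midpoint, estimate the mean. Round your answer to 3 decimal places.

Midpoints: 58, 78, 98, 118, 138, 158, 178
Σfm = 6×58 + 8×78 + 10×98 + 14×118 + 15×138 + 24×158 + 18×178 = 12670
n = Σf = 95
Mean = 12670 / 95 = 133.3684

133.368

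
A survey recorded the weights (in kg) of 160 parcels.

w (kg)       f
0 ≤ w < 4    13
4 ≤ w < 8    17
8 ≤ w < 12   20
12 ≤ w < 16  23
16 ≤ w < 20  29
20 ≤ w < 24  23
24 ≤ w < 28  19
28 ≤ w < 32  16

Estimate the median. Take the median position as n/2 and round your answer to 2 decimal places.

Cumulative frequencies: 13, 30, 50, 73, 102, 125, 144, 160
n = 160; position = n/2 = 80.
This falls in the class 16 ≤ w < 20: L = 16, F = 73, f = 29, h = 4.
Median ≈ 16 + ((80 − 73) / 29) × 4 = 16.9655

16.97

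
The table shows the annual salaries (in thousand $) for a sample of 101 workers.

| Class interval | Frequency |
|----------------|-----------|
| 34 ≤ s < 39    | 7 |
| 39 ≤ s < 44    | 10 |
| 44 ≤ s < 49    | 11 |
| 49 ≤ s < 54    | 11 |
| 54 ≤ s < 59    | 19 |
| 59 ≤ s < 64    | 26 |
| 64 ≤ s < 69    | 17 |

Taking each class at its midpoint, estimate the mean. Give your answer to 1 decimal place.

55.0

Midpoints: 36.5, 41.5, 46.5, 51.5, 56.5, 61.5, 66.5
Σfm = 7×36.5 + 10×41.5 + 11×46.5 + 11×51.5 + 19×56.5 + 26×61.5 + 17×66.5 = 5551.5
n = Σf = 101
Mean = 5551.5 / 101 = 54.9653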